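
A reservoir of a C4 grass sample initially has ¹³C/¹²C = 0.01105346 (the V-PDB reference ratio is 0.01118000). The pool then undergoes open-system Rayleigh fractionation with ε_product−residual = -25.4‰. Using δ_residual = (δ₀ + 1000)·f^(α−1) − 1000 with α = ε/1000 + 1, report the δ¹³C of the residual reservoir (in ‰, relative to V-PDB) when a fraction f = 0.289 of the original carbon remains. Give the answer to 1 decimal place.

20.4‰

δ₀ = (0.01105346/0.01118000 − 1)×1000 = (0.988682 − 1)×1000 = -11.318‰
α − 1 = ε/1000 = -0.0254
f^(α−1) = 0.289^(-0.0254) = 1.032032
δ_res = (-11.318 + 1000) × 1.032032 − 1000 = 1020.351 − 1000 = 20.35‰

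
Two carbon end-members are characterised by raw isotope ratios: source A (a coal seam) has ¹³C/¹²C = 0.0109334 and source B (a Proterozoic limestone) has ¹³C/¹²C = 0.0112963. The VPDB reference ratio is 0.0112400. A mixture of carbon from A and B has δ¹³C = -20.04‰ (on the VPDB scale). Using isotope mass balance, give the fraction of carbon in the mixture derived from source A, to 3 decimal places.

δ_A = (0.0109334/0.0112400 − 1)×1000 = (0.972722 − 1)×1000 = -27.278‰
δ_B = (0.0112963/0.0112400 − 1)×1000 = (1.005009 − 1)×1000 = 5.009‰
f_A = (δ_mix − δ_B)/(δ_A − δ_B) = (-20.04 − (5.009))/(-27.278 − (5.009))
f_A = -25.049 / -32.286 = 0.7758

0.776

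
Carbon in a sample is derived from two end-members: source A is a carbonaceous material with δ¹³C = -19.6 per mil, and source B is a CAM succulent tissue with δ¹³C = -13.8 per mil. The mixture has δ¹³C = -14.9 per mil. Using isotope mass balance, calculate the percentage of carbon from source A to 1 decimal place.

δ_mix = f_A·δ_A + (1 − f_A)·δ_B  ⇒  f_A = (δ_mix − δ_B)/(δ_A − δ_B)
f_A = (-14.9 − (-13.8)) / (-19.6 − (-13.8))
f_A = -1.1 / -5.8 = 0.1897

19.0%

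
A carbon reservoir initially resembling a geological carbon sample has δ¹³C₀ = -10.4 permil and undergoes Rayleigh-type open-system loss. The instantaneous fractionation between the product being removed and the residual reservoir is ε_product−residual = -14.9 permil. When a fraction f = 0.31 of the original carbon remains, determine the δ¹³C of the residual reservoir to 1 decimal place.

Rayleigh residual: δ_res = (δ₀ + 1000)·f^(α−1) − 1000
α = ε/1000 + 1 = 0.98510, so α − 1 = -0.01490
f^(α−1) = 0.31^(-0.01490) = 1.017604
δ_res = (-10.4 + 1000) × 1.017604 − 1000 = 1007.021 − 1000 = 7.02 permil

7.0 permil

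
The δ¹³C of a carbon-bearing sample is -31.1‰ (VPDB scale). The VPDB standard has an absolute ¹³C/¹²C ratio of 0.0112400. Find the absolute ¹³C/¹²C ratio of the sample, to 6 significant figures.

0.0108904

R_sample = R_standard × (δ¹³C/1000 + 1)
R_sample = 0.0112400 × (-31.1/1000 + 1) = 0.0112400 × 0.968900
R_sample = 0.0108904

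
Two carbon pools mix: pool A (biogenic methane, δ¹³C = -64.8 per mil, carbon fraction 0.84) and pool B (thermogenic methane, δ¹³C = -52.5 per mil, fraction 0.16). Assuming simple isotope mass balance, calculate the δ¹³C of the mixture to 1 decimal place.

-62.8 per mil

δ_mix = f_A·δ_A + f_B·δ_B
δ_mix = 0.84 × (-64.8) + 0.16 × (-52.5)
δ_mix = -54.43 + -8.40 = -62.83 per mil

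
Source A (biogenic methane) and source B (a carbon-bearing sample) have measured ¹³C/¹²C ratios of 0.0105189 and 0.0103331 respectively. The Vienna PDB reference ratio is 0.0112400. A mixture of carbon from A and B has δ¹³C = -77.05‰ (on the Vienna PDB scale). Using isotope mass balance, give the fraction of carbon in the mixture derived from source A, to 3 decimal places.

δ_A = (0.0105189/0.0112400 − 1)×1000 = (0.935845 − 1)×1000 = -64.155‰
δ_B = (0.0103331/0.0112400 − 1)×1000 = (0.919315 − 1)×1000 = -80.685‰
f_A = (δ_mix − δ_B)/(δ_A − δ_B) = (-77.05 − (-80.685))/(-64.155 − (-80.685))
f_A = 3.635 / 16.530 = 0.2199

0.220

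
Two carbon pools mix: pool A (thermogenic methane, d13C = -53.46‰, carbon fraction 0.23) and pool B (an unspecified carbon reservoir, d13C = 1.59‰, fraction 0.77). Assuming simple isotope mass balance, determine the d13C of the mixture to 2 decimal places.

-11.07‰

δ_mix = f_A·δ_A + f_B·δ_B
δ_mix = 0.23 × (-53.46) + 0.77 × (1.59)
δ_mix = -12.296 + 1.224 = -11.072‰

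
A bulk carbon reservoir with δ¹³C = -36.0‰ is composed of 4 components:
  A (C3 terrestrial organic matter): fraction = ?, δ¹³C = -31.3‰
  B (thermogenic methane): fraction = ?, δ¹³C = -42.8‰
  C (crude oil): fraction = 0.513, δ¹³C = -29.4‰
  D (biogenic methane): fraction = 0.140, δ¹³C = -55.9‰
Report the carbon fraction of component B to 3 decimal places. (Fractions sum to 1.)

0.194

Let f_B and f_A be the unknown fractions; fractions sum to 1 so f_B + f_A = 0.347.
Mass balance: Σ fᵢ·δᵢ = δ_bulk ⇒ f_B·(-42.8) + f_A·(-31.3) = -36.0 − (-22.908) = -13.092
Substitute f_A = 0.347 − f_B:
f_B·(-42.8 − -31.3) = -13.092 − 0.347×(-31.3) = -2.231
f_B = -2.231 / -11.5 = 0.1940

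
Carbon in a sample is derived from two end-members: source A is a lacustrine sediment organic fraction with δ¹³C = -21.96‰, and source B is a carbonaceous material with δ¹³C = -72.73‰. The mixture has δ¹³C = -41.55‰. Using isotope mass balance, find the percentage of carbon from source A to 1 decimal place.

61.4%

δ_mix = f_A·δ_A + (1 − f_A)·δ_B  ⇒  f_A = (δ_mix − δ_B)/(δ_A − δ_B)
f_A = (-41.55 − (-72.73)) / (-21.96 − (-72.73))
f_A = 31.18 / 50.77 = 0.6141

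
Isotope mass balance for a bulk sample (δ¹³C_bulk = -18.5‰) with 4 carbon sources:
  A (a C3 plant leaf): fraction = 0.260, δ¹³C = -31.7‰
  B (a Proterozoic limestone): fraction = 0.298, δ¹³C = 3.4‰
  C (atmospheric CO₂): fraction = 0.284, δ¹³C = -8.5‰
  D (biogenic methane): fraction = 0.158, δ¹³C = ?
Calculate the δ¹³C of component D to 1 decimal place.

-56.1‰

Isotope mass balance: δ_bulk = Σ fᵢ·δᵢ.
-18.5 = 0.260×(-31.7) + 0.298×(3.4) + 0.284×(-8.5) + 0.158×δ_D
0.158·δ_D = -18.5 − (-9.643) = -8.857
δ_D = -8.857 / 0.158 = -56.06‰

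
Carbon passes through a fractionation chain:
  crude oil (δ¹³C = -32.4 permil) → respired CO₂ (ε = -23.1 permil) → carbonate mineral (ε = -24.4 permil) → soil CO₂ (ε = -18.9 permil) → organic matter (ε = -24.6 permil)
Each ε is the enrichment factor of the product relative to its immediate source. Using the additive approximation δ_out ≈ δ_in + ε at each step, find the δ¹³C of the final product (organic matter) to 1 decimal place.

-123.4 permil

step 1: δ ≈ -32.4 + (-23.1) = -55.5 permil
step 2: δ ≈ -55.5 + (-24.4) = -79.9 permil
step 3: δ ≈ -79.9 + (-18.9) = -98.8 permil
step 4: δ ≈ -98.8 + (-24.6) = -123.4 permil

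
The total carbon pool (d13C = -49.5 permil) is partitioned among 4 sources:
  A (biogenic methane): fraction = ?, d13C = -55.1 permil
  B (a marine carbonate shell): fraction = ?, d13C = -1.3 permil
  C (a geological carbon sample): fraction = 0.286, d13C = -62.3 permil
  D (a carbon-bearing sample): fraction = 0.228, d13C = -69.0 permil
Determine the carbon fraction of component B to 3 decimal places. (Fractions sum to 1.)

0.201

Let f_B and f_A be the unknown fractions; fractions sum to 1 so f_B + f_A = 0.486.
Mass balance: Σ fᵢ·δᵢ = δ_bulk ⇒ f_B·(-1.3) + f_A·(-55.1) = -49.5 − (-33.550) = -15.950
Substitute f_A = 0.486 − f_B:
f_B·(-1.3 − -55.1) = -15.950 − 0.486×(-55.1) = 10.828
f_B = 10.828 / 53.8 = 0.2013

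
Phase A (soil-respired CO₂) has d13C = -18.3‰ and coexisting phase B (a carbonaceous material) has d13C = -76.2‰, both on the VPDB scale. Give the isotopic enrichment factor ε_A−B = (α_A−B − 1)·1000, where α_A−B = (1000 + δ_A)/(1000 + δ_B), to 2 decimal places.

α_A−B = (1000 + -18.3) / (1000 + -76.2) = 981.7 / 923.8 = 1.062676
ε_A−B = (1.062676 − 1) × 1000 = 62.676‰
(The approximation ε ≈ δ_A − δ_B would give 57.9‰.)

62.68‰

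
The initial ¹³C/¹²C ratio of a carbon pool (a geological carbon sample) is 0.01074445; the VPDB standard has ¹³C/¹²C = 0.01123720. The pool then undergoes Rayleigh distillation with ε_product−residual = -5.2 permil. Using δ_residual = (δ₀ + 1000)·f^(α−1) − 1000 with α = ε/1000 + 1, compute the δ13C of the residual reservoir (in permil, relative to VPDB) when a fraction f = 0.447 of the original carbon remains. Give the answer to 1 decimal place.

-39.8 permil

δ₀ = (0.01074445/0.01123720 − 1)×1000 = (0.956150 − 1)×1000 = -43.850 permil
α − 1 = ε/1000 = -0.0052
f^(α−1) = 0.447^(-0.0052) = 1.004196
δ_res = (-43.850 + 1000) × 1.004196 − 1000 = 960.162 − 1000 = -39.84 permil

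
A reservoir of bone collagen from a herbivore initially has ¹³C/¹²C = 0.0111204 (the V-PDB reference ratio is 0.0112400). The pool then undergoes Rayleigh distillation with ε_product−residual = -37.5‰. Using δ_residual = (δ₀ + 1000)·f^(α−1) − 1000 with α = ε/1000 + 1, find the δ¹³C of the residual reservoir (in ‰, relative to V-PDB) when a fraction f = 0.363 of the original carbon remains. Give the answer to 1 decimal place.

δ₀ = (0.0111204/0.0112400 − 1)×1000 = (0.989359 − 1)×1000 = -10.641‰
α − 1 = ε/1000 = -0.0375
f^(α−1) = 0.363^(-0.0375) = 1.038732
δ_res = (-10.641 + 1000) × 1.038732 − 1000 = 1027.679 − 1000 = 27.68‰

27.7‰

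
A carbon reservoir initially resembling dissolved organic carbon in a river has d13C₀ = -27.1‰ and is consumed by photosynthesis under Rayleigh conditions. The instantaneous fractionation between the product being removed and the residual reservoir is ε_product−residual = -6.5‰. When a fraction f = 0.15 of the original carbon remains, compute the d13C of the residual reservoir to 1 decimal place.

Rayleigh residual: δ_res = (δ₀ + 1000)·f^(α−1) − 1000
α = ε/1000 + 1 = 0.99350, so α − 1 = -0.00650
f^(α−1) = 0.15^(-0.00650) = 1.012408
δ_res = (-27.1 + 1000) × 1.012408 − 1000 = 984.971 − 1000 = -15.03‰

-15.0‰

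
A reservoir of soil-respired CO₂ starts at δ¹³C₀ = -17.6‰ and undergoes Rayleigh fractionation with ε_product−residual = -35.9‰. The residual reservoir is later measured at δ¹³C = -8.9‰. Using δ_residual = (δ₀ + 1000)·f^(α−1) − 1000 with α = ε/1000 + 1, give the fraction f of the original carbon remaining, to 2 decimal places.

0.78

α − 1 = ε/1000 = -0.0359
(δ_res + 1000)/(δ₀ + 1000) = (-8.9 + 1000)/(-17.6 + 1000) = 991.1/982.4 = 1.008856
f = 1.008856^(1/-0.0359) = exp(ln(1.008856)/-0.0359) = exp(0.00882/-0.0359)
f = exp(-0.2456) = 0.7822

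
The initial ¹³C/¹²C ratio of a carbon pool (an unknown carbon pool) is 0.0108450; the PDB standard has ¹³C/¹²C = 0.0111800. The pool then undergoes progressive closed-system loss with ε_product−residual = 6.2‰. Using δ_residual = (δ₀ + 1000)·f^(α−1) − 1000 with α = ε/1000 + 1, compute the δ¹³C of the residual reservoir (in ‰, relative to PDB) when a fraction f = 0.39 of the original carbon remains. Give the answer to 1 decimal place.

-35.6‰

δ₀ = (0.0108450/0.0111800 − 1)×1000 = (0.970036 − 1)×1000 = -29.964‰
α − 1 = ε/1000 = 0.0062
f^(α−1) = 0.39^(0.0062) = 0.994179
δ_res = (-29.964 + 1000) × 0.994179 − 1000 = 964.389 − 1000 = -35.61‰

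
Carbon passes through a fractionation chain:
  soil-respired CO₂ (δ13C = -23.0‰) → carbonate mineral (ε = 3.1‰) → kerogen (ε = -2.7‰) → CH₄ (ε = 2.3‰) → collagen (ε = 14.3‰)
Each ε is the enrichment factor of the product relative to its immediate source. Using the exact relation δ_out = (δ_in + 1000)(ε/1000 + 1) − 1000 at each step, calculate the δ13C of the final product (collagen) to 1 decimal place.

-6.4‰

step 1: δ = (-23.00 + 1000)·(3.1/1000 + 1) − 1000 = -19.97‰
step 2: δ = (-19.97 + 1000)·(-2.7/1000 + 1) − 1000 = -22.62‰
step 3: δ = (-22.62 + 1000)·(2.3/1000 + 1) − 1000 = -20.37‰
step 4: δ = (-20.37 + 1000)·(14.3/1000 + 1) − 1000 = -6.36‰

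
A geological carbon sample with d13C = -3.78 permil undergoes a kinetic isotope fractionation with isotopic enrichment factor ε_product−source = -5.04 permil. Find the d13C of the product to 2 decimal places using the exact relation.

To first order, δ_product ≈ δ_source + ε = -8.82 permil.
Exactly, δ_product = (δ_source + 1000)·(ε/1000 + 1) − 1000.
δ_product = (-3.78 + 1000) × (-5.04/1000 + 1) − 1000
δ_product = -8.801 permil

-8.80 permil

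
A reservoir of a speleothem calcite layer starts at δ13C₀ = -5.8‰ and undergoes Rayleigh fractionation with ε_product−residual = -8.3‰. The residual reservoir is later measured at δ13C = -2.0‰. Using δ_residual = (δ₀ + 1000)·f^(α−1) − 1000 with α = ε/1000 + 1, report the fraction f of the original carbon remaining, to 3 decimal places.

0.632

α − 1 = ε/1000 = -0.0083
(δ_res + 1000)/(δ₀ + 1000) = (-2.0 + 1000)/(-5.8 + 1000) = 998.0/994.2 = 1.003822
f = 1.003822^(1/-0.0083) = exp(ln(1.003822)/-0.0083) = exp(0.00381/-0.0083)
f = exp(-0.4596) = 0.6315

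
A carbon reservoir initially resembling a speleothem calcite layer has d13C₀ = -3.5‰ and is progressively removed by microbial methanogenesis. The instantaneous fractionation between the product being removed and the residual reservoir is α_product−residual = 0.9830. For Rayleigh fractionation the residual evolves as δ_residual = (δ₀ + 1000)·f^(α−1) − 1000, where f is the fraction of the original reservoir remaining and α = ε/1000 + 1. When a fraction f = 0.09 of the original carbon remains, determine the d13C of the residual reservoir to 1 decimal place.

38.1‰

Rayleigh residual: δ_res = (δ₀ + 1000)·f^(α−1) − 1000
α − 1 = -0.01700
f^(α−1) = 0.09^(-0.01700) = 1.041784
δ_res = (-3.5 + 1000) × 1.041784 − 1000 = 1038.138 − 1000 = 38.14‰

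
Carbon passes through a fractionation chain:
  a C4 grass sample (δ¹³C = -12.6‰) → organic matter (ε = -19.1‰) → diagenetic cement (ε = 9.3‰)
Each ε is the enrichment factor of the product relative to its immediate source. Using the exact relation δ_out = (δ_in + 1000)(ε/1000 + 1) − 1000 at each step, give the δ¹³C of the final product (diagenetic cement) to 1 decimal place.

step 1: δ = (-12.60 + 1000)·(-19.1/1000 + 1) − 1000 = -31.46‰
step 2: δ = (-31.46 + 1000)·(9.3/1000 + 1) − 1000 = -22.45‰

-22.5‰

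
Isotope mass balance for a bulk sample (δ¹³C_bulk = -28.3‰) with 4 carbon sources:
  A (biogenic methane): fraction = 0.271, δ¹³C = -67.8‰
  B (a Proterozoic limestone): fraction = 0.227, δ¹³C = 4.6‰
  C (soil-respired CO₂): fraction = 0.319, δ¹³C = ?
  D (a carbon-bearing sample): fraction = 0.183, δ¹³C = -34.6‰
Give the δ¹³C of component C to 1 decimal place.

-14.5‰

Isotope mass balance: δ_bulk = Σ fᵢ·δᵢ.
-28.3 = 0.271×(-67.8) + 0.227×(4.6) + 0.319×δ_C + 0.183×(-34.6)
0.319·δ_C = -28.3 − (-23.661) = -4.639
δ_C = -4.639 / 0.319 = -14.54‰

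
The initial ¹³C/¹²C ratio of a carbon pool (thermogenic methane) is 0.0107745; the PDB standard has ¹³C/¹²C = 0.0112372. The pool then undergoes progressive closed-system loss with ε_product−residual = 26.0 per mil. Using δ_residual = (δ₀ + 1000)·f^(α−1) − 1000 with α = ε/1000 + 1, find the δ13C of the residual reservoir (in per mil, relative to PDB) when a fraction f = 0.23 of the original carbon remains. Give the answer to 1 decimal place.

δ₀ = (0.0107745/0.0112372 − 1)×1000 = (0.958824 − 1)×1000 = -41.176 per mil
α − 1 = ε/1000 = 0.0260
f^(α−1) = 0.23^(0.0260) = 0.962509
δ_res = (-41.176 + 1000) × 0.962509 − 1000 = 922.877 − 1000 = -77.12 per mil

-77.1 per mil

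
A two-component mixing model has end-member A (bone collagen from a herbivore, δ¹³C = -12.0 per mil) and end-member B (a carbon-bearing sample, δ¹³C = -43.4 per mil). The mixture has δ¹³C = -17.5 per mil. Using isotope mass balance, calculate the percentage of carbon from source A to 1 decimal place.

δ_mix = f_A·δ_A + (1 − f_A)·δ_B  ⇒  f_A = (δ_mix − δ_B)/(δ_A − δ_B)
f_A = (-17.5 − (-43.4)) / (-12.0 − (-43.4))
f_A = 25.9 / 31.4 = 0.8248

82.5%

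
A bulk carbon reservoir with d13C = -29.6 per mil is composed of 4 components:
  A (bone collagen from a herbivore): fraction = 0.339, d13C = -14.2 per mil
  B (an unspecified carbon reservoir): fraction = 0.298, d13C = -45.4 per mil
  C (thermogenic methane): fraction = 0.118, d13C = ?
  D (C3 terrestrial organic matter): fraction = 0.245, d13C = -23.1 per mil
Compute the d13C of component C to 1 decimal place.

-47.4 per mil

Isotope mass balance: δ_bulk = Σ fᵢ·δᵢ.
-29.6 = 0.339×(-14.2) + 0.298×(-45.4) + 0.118×δ_C + 0.245×(-23.1)
0.118·δ_C = -29.6 − (-24.003) = -5.598
δ_C = -5.598 / 0.118 = -47.44 per mil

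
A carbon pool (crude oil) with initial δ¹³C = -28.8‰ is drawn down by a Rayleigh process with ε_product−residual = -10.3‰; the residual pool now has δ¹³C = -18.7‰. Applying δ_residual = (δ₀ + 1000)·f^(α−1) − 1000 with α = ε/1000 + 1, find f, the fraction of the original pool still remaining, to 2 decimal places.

0.37

α − 1 = ε/1000 = -0.0103
(δ_res + 1000)/(δ₀ + 1000) = (-18.7 + 1000)/(-28.8 + 1000) = 981.3/971.2 = 1.010400
f = 1.010400^(1/-0.0103) = exp(ln(1.010400)/-0.0103) = exp(0.01035/-0.0103)
f = exp(-1.0044) = 0.3662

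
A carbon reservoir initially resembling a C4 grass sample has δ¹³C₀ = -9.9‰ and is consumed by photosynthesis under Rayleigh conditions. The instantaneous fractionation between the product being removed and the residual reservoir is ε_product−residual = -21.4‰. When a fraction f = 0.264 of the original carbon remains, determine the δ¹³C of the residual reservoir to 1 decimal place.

Rayleigh residual: δ_res = (δ₀ + 1000)·f^(α−1) − 1000
α = ε/1000 + 1 = 0.97860, so α − 1 = -0.02140
f^(α−1) = 0.264^(-0.02140) = 1.028911
δ_res = (-9.9 + 1000) × 1.028911 − 1000 = 1018.724 − 1000 = 18.72‰

18.7‰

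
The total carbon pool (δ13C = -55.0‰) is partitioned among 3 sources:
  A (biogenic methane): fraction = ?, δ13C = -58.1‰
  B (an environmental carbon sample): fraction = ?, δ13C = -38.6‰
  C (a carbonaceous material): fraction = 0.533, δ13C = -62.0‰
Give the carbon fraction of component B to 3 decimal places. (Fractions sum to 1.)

Let f_B and f_A be the unknown fractions; fractions sum to 1 so f_B + f_A = 0.467.
Mass balance: Σ fᵢ·δᵢ = δ_bulk ⇒ f_B·(-38.6) + f_A·(-58.1) = -55.0 − (-33.046) = -21.954
Substitute f_A = 0.467 − f_B:
f_B·(-38.6 − -58.1) = -21.954 − 0.467×(-58.1) = 5.179
f_B = 5.179 / 19.5 = 0.2656

0.266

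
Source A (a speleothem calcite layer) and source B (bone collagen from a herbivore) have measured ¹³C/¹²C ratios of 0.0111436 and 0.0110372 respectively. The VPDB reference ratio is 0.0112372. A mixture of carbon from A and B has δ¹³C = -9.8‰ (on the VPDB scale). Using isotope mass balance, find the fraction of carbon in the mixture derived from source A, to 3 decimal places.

0.845

δ_A = (0.0111436/0.0112372 − 1)×1000 = (0.991671 − 1)×1000 = -8.329‰
δ_B = (0.0110372/0.0112372 − 1)×1000 = (0.982202 − 1)×1000 = -17.798‰
f_A = (δ_mix − δ_B)/(δ_A − δ_B) = (-9.8 − (-17.798))/(-8.329 − (-17.798))
f_A = 7.998 / 9.469 = 0.8447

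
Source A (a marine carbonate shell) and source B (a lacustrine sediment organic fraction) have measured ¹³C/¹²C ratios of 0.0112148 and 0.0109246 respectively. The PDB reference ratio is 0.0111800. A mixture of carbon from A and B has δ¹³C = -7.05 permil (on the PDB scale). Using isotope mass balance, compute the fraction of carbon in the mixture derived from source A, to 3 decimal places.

0.608

δ_A = (0.0112148/0.0111800 − 1)×1000 = (1.003113 − 1)×1000 = 3.113 permil
δ_B = (0.0109246/0.0111800 − 1)×1000 = (0.977156 − 1)×1000 = -22.844 permil
f_A = (δ_mix − δ_B)/(δ_A − δ_B) = (-7.05 − (-22.844))/(3.113 − (-22.844))
f_A = 15.794 / 25.957 = 0.6085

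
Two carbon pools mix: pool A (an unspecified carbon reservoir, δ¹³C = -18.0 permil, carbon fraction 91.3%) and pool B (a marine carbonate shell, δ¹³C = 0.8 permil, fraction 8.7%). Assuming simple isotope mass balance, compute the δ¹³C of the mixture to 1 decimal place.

-16.4 permil

δ_mix = f_A·δ_A + f_B·δ_B
δ_mix = 0.913 × (-18.0) + 0.087 × (0.8)
δ_mix = -16.43 + 0.07 = -16.36 permil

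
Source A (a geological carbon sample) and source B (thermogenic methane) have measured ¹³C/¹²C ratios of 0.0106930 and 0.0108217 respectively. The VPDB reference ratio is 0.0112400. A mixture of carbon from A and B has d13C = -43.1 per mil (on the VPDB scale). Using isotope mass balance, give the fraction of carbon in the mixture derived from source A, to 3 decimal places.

δ_A = (0.0106930/0.0112400 − 1)×1000 = (0.951335 − 1)×1000 = -48.665 per mil
δ_B = (0.0108217/0.0112400 − 1)×1000 = (0.962785 − 1)×1000 = -37.215 per mil
f_A = (δ_mix − δ_B)/(δ_A − δ_B) = (-43.1 − (-37.215))/(-48.665 − (-37.215))
f_A = -5.885 / -11.450 = 0.5139

0.514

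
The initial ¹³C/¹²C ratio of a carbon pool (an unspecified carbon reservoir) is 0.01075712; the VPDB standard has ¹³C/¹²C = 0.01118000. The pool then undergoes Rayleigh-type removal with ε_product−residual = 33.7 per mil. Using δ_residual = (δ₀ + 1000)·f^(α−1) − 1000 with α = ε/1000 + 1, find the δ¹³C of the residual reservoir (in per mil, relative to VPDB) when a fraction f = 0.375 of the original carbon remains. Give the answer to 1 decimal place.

-69.1 per mil

δ₀ = (0.01075712/0.01118000 − 1)×1000 = (0.962175 − 1)×1000 = -37.825 per mil
α − 1 = ε/1000 = 0.0337
f^(α−1) = 0.375^(0.0337) = 0.967486
δ_res = (-37.825 + 1000) × 0.967486 − 1000 = 930.891 − 1000 = -69.11 per mil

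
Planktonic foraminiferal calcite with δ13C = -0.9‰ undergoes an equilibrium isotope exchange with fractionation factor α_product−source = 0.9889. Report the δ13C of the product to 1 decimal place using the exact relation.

δ_product = (δ_source + 1000)·α − 1000
δ_product = (-0.9 + 1000) × 0.9889 − 1000
δ_product = 988.010 − 1000 = -11.99‰

-12.0‰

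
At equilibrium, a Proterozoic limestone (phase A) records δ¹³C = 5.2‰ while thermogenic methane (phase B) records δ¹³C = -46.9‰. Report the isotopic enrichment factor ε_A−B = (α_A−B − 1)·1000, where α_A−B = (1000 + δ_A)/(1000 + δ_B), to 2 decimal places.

54.66‰

α_A−B = (1000 + 5.2) / (1000 + -46.9) = 1005.2 / 953.1 = 1.054664
ε_A−B = (1.054664 − 1) × 1000 = 54.664‰
(The approximation ε ≈ δ_A − δ_B would give 52.1‰.)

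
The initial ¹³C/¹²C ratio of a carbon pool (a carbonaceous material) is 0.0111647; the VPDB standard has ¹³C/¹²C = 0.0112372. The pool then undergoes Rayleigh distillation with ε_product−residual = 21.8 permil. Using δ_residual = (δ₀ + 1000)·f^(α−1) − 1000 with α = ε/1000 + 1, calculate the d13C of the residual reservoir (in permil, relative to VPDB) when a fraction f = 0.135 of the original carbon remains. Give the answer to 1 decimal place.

δ₀ = (0.0111647/0.0112372 − 1)×1000 = (0.993548 − 1)×1000 = -6.452 permil
α − 1 = ε/1000 = 0.0218
f^(α−1) = 0.135^(0.0218) = 0.957285
δ_res = (-6.452 + 1000) × 0.957285 − 1000 = 951.109 − 1000 = -48.89 permil

-48.9 permil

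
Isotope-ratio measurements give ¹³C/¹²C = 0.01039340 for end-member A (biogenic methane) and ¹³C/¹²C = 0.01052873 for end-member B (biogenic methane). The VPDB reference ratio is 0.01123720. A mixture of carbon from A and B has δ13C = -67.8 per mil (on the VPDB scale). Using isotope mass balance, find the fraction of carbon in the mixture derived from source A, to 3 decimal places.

δ_A = (0.01039340/0.01123720 − 1)×1000 = (0.924910 − 1)×1000 = -75.090 per mil
δ_B = (0.01052873/0.01123720 − 1)×1000 = (0.936953 − 1)×1000 = -63.047 per mil
f_A = (δ_mix − δ_B)/(δ_A − δ_B) = (-67.8 − (-63.047))/(-75.090 − (-63.047))
f_A = -4.753 / -12.043 = 0.3947

0.395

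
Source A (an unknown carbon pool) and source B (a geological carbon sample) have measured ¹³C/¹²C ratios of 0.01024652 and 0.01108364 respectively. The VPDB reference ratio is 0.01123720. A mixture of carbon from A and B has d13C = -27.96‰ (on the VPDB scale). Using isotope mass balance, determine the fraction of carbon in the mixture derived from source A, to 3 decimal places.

δ_A = (0.01024652/0.01123720 − 1)×1000 = (0.911839 − 1)×1000 = -88.161‰
δ_B = (0.01108364/0.01123720 − 1)×1000 = (0.986335 − 1)×1000 = -13.665‰
f_A = (δ_mix − δ_B)/(δ_A − δ_B) = (-27.96 − (-13.665))/(-88.161 − (-13.665))
f_A = -14.295 / -74.495 = 0.1919

0.192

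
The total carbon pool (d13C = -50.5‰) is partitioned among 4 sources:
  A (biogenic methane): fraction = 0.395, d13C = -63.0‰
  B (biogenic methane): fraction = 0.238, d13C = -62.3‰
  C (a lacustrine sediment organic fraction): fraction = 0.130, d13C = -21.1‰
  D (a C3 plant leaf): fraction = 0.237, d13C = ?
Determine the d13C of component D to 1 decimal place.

-33.9‰

Isotope mass balance: δ_bulk = Σ fᵢ·δᵢ.
-50.5 = 0.395×(-63.0) + 0.238×(-62.3) + 0.130×(-21.1) + 0.237×δ_D
0.237·δ_D = -50.5 − (-42.455) = -8.045
δ_D = -8.045 / 0.237 = -33.94‰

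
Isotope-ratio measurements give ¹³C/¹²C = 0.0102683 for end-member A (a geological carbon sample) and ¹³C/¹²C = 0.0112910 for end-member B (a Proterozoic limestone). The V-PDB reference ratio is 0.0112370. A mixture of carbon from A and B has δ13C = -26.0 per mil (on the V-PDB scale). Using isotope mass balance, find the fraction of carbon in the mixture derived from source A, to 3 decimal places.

δ_A = (0.0102683/0.0112370 − 1)×1000 = (0.913794 − 1)×1000 = -86.206 per mil
δ_B = (0.0112910/0.0112370 − 1)×1000 = (1.004806 − 1)×1000 = 4.806 per mil
f_A = (δ_mix − δ_B)/(δ_A − δ_B) = (-26.0 − (4.806))/(-86.206 − (4.806))
f_A = -30.806 / -91.012 = 0.3385

0.338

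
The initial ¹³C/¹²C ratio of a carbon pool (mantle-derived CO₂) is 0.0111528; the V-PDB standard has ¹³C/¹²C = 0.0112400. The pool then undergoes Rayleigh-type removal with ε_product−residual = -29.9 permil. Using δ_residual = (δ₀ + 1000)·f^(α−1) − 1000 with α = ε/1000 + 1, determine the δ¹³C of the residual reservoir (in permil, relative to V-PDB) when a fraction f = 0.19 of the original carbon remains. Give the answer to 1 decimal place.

δ₀ = (0.0111528/0.0112400 − 1)×1000 = (0.992242 − 1)×1000 = -7.758 permil
α − 1 = ε/1000 = -0.0299
f^(α−1) = 0.19^(-0.0299) = 1.050909
δ_res = (-7.758 + 1000) × 1.050909 − 1000 = 1042.756 − 1000 = 42.76 permil

42.8 permil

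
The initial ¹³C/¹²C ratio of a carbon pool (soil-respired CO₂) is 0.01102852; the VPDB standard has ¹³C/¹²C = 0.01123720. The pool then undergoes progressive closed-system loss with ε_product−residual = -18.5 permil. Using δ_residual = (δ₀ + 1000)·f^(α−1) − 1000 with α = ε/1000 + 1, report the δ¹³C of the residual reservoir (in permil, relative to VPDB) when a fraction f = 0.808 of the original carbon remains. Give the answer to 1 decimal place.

-14.7 permil

δ₀ = (0.01102852/0.01123720 − 1)×1000 = (0.981430 − 1)×1000 = -18.570 permil
α − 1 = ε/1000 = -0.0185
f^(α−1) = 0.808^(-0.0185) = 1.003952
δ_res = (-18.570 + 1000) × 1.003952 − 1000 = 985.308 − 1000 = -14.69 permil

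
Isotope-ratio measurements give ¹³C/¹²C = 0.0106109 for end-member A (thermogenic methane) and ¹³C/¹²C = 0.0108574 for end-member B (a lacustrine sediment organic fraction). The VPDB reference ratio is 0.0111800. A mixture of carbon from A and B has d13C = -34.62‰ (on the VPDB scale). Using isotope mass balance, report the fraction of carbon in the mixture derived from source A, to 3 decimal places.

0.261

δ_A = (0.0106109/0.0111800 − 1)×1000 = (0.949097 − 1)×1000 = -50.903‰
δ_B = (0.0108574/0.0111800 − 1)×1000 = (0.971145 − 1)×1000 = -28.855‰
f_A = (δ_mix − δ_B)/(δ_A − δ_B) = (-34.62 − (-28.855))/(-50.903 − (-28.855))
f_A = -5.765 / -22.048 = 0.2615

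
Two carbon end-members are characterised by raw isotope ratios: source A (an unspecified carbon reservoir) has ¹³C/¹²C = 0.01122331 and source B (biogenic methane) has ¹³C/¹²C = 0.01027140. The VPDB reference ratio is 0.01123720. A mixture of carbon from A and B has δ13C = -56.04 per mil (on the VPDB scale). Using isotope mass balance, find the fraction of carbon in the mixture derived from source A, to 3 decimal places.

δ_A = (0.01122331/0.01123720 − 1)×1000 = (0.998764 − 1)×1000 = -1.236 per mil
δ_B = (0.01027140/0.01123720 − 1)×1000 = (0.914053 − 1)×1000 = -85.947 per mil
f_A = (δ_mix − δ_B)/(δ_A − δ_B) = (-56.04 − (-85.947))/(-1.236 − (-85.947))
f_A = 29.907 / 84.711 = 0.3530

0.353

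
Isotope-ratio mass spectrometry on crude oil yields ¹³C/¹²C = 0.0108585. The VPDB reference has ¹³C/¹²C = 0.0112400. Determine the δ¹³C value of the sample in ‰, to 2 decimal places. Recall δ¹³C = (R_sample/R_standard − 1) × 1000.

-33.94‰

δ¹³C = (R_sample / R_standard − 1) × 1000
R_sample / R_standard = 0.0108585 / 0.0112400 = 0.966059
δ¹³C = (0.966059 − 1) × 1000 = -33.941‰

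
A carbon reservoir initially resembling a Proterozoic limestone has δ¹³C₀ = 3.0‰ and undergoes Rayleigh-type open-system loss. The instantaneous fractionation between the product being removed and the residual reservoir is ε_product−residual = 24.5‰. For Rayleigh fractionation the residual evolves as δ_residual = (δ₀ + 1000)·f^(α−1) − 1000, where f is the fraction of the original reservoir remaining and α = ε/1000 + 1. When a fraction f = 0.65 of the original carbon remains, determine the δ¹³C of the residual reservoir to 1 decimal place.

Rayleigh residual: δ_res = (δ₀ + 1000)·f^(α−1) − 1000
α = ε/1000 + 1 = 1.02450, so α − 1 = 0.02450
f^(α−1) = 0.65^(0.02450) = 0.989501
δ_res = (3.0 + 1000) × 0.989501 − 1000 = 992.470 − 1000 = -7.53‰

-7.5‰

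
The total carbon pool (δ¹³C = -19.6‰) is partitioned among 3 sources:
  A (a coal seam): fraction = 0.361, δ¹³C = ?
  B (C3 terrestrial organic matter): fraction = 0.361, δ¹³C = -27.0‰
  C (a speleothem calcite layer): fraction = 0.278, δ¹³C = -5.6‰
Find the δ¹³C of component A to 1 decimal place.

-23.0‰

Isotope mass balance: δ_bulk = Σ fᵢ·δᵢ.
-19.6 = 0.361×δ_A + 0.361×(-27.0) + 0.278×(-5.6)
0.361·δ_A = -19.6 − (-11.304) = -8.296
δ_A = -8.296 / 0.361 = -22.98‰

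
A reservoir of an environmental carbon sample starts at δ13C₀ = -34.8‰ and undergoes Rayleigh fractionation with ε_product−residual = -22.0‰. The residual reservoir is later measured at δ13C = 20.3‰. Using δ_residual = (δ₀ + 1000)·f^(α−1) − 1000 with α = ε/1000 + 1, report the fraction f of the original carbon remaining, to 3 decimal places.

α − 1 = ε/1000 = -0.0220
(δ_res + 1000)/(δ₀ + 1000) = (20.3 + 1000)/(-34.8 + 1000) = 1020.3/965.2 = 1.057087
f = 1.057087^(1/-0.0220) = exp(ln(1.057087)/-0.0220) = exp(0.05552/-0.0220)
f = exp(-2.5235) = 0.0802

0.080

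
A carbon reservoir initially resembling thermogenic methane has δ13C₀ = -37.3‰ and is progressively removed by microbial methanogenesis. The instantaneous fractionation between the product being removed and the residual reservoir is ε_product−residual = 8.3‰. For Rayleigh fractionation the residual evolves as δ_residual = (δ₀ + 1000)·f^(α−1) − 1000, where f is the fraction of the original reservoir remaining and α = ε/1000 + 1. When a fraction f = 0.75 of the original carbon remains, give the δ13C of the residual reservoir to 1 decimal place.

Rayleigh residual: δ_res = (δ₀ + 1000)·f^(α−1) − 1000
α = ε/1000 + 1 = 1.00830, so α − 1 = 0.00830
f^(α−1) = 0.75^(0.00830) = 0.997615
δ_res = (-37.3 + 1000) × 0.997615 − 1000 = 960.404 − 1000 = -39.60‰

-39.6‰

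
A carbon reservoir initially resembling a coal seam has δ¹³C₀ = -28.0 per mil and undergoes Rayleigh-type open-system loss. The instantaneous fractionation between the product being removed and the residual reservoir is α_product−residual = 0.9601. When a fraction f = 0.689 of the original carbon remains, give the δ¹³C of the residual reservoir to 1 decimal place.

-13.4 per mil

Rayleigh residual: δ_res = (δ₀ + 1000)·f^(α−1) − 1000
α − 1 = -0.03990
f^(α−1) = 0.689^(-0.03990) = 1.014974
δ_res = (-28.0 + 1000) × 1.014974 − 1000 = 986.555 − 1000 = -13.44 per mil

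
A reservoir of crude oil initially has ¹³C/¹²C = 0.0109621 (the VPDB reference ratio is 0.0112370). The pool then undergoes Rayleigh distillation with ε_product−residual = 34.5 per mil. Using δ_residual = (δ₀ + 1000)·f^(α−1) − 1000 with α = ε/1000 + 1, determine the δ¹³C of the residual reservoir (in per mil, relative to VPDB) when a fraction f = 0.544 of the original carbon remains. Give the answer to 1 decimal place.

-44.7 per mil

δ₀ = (0.0109621/0.0112370 − 1)×1000 = (0.975536 − 1)×1000 = -24.464 per mil
α − 1 = ε/1000 = 0.0345
f^(α−1) = 0.544^(0.0345) = 0.979215
δ_res = (-24.464 + 1000) × 0.979215 − 1000 = 955.260 − 1000 = -44.74 per mil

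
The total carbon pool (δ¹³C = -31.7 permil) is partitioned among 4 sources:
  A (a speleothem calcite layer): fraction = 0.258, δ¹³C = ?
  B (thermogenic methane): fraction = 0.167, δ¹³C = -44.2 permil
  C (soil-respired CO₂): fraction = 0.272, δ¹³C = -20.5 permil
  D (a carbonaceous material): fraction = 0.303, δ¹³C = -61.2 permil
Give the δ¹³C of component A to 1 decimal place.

-0.8 permil

Isotope mass balance: δ_bulk = Σ fᵢ·δᵢ.
-31.7 = 0.258×δ_A + 0.167×(-44.2) + 0.272×(-20.5) + 0.303×(-61.2)
0.258·δ_A = -31.7 − (-31.501) = -0.199
δ_A = -0.199 / 0.258 = -0.77 permil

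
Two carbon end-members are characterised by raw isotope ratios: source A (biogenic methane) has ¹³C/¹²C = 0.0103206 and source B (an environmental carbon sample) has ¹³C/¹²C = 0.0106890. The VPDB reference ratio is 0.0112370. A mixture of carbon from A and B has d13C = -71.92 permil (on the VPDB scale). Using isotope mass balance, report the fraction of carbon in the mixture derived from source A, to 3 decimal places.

0.706

δ_A = (0.0103206/0.0112370 − 1)×1000 = (0.918448 − 1)×1000 = -81.552 permil
δ_B = (0.0106890/0.0112370 − 1)×1000 = (0.951233 − 1)×1000 = -48.767 permil
f_A = (δ_mix − δ_B)/(δ_A − δ_B) = (-71.92 − (-48.767))/(-81.552 − (-48.767))
f_A = -23.153 / -32.785 = 0.7062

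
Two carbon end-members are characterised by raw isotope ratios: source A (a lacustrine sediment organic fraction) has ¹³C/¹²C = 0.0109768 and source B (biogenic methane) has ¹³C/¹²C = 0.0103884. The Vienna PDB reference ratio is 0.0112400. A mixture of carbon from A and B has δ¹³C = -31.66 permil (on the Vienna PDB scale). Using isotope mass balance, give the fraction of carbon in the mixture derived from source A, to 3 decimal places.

0.843

δ_A = (0.0109768/0.0112400 − 1)×1000 = (0.976584 − 1)×1000 = -23.416 permil
δ_B = (0.0103884/0.0112400 − 1)×1000 = (0.924235 − 1)×1000 = -75.765 permil
f_A = (δ_mix − δ_B)/(δ_A − δ_B) = (-31.66 − (-75.765))/(-23.416 − (-75.765))
f_A = 44.105 / 52.349 = 0.8425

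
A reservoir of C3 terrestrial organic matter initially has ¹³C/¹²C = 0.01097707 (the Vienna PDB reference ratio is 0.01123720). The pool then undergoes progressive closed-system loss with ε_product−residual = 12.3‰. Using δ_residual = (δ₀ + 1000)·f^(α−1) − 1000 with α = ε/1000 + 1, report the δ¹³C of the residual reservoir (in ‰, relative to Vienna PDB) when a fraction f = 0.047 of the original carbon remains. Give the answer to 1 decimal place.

-59.2‰

δ₀ = (0.01097707/0.01123720 − 1)×1000 = (0.976851 − 1)×1000 = -23.149‰
α − 1 = ε/1000 = 0.0123
f^(α−1) = 0.047^(0.0123) = 0.963090
δ_res = (-23.149 + 1000) × 0.963090 − 1000 = 940.795 − 1000 = -59.20‰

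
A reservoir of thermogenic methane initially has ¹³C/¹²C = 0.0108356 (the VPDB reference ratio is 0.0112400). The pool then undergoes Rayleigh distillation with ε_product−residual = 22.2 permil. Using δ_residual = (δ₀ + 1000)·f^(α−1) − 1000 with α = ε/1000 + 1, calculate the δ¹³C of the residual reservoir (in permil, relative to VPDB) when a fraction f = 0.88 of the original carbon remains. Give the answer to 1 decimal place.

-38.7 permil

δ₀ = (0.0108356/0.0112400 − 1)×1000 = (0.964021 − 1)×1000 = -35.979 permil
α − 1 = ε/1000 = 0.0222
f^(α−1) = 0.88^(0.0222) = 0.997166
δ_res = (-35.979 + 1000) × 0.997166 − 1000 = 961.289 − 1000 = -38.71 permil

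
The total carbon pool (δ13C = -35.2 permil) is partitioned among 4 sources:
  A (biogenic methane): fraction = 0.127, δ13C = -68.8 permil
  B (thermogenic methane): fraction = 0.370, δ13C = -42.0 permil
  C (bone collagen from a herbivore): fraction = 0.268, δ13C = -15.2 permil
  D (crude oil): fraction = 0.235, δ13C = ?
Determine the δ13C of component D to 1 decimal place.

-29.1 permil

Isotope mass balance: δ_bulk = Σ fᵢ·δᵢ.
-35.2 = 0.127×(-68.8) + 0.370×(-42.0) + 0.268×(-15.2) + 0.235×δ_D
0.235·δ_D = -35.2 − (-28.351) = -6.849
δ_D = -6.849 / 0.235 = -29.14 permil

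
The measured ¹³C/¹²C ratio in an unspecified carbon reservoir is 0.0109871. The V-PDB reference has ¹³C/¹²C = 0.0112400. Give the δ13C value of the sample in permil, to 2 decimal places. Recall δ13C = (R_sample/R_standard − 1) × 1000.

-22.50 permil

δ13C = (R_sample / R_standard − 1) × 1000
R_sample / R_standard = 0.0109871 / 0.0112400 = 0.977500
δ13C = (0.977500 − 1) × 1000 = -22.500 permil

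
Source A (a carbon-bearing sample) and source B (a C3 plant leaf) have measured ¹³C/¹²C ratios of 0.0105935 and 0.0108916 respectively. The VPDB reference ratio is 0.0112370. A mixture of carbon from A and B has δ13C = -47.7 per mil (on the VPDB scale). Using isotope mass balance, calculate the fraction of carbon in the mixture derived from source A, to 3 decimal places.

δ_A = (0.0105935/0.0112370 − 1)×1000 = (0.942734 − 1)×1000 = -57.266 per mil
δ_B = (0.0108916/0.0112370 − 1)×1000 = (0.969262 − 1)×1000 = -30.738 per mil
f_A = (δ_mix − δ_B)/(δ_A − δ_B) = (-47.7 − (-30.738))/(-57.266 − (-30.738))
f_A = -16.962 / -26.528 = 0.6394

0.639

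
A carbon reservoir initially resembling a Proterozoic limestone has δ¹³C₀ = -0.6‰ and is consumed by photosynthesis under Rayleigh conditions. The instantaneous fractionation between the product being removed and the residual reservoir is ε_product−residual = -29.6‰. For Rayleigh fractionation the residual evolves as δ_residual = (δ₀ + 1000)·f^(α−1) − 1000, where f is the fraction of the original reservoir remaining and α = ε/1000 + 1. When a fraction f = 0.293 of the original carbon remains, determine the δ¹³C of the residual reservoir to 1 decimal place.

36.4‰

Rayleigh residual: δ_res = (δ₀ + 1000)·f^(α−1) − 1000
α = ε/1000 + 1 = 0.97040, so α − 1 = -0.02960
f^(α−1) = 0.293^(-0.02960) = 1.037005
δ_res = (-0.6 + 1000) × 1.037005 − 1000 = 1036.382 − 1000 = 36.38‰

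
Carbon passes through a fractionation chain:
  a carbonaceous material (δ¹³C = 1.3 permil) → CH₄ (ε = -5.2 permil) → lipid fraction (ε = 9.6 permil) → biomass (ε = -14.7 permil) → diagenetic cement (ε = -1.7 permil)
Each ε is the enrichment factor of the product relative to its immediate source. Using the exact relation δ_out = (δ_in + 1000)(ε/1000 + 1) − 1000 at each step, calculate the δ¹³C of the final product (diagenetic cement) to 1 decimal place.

step 1: δ = (1.30 + 1000)·(-5.2/1000 + 1) − 1000 = -3.91 permil
step 2: δ = (-3.91 + 1000)·(9.6/1000 + 1) − 1000 = 5.66 permil
step 3: δ = (5.66 + 1000)·(-14.7/1000 + 1) − 1000 = -9.13 permil
step 4: δ = (-9.13 + 1000)·(-1.7/1000 + 1) − 1000 = -10.81 permil

-10.8 permil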